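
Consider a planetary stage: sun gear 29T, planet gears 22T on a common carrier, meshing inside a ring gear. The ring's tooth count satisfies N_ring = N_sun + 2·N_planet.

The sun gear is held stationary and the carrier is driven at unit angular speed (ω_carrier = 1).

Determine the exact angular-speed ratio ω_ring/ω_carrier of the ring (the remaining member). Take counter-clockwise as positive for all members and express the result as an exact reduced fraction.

102/73

N_ring = 29 + 2·22 = 73
29(ω_s−ω_c) = −73(ω_r−ω_c),  ω_s=0, ω_c=1
ω_r = 1 − (29/73)(0−1) = 102/73
ω_r/ω_c = 102/73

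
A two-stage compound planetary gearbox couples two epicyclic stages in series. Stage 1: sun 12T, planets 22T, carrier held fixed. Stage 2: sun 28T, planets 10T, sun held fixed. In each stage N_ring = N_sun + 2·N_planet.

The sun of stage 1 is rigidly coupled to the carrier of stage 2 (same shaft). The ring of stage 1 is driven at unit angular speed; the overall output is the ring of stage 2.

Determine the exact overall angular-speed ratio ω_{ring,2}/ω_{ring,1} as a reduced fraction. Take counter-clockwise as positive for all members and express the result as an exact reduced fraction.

Stage 1: N_ring = 12 + 2·22 = 56
Stage 1: 12(ω_s−ω_c) = −56(ω_r−ω_c),  ω_c=0, ω_r=1
Stage 1: ω_s = 0 − (56/12)(1−0) = -14/3
  ⇒ ω_s¹/ω_r¹ = -14/3
Stage 2: N_ring = 28 + 2·10 = 48
Stage 2: 28(ω_s−ω_c) = −48(ω_r−ω_c),  ω_s=0, ω_c=1
Stage 2: ω_r = 1 − (28/48)(0−1) = 19/12
  ⇒ ω_r²/ω_c² = 19/12
Coupling ω_c² = ω_s¹ ⇒ overall = -14/3 × 19/12 = -133/18

-133/18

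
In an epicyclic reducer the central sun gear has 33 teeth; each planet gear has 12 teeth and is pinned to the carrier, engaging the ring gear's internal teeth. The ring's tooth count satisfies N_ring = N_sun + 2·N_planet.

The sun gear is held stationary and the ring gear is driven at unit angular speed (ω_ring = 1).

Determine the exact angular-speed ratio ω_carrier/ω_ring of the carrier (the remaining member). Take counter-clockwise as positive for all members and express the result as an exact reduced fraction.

19/30

N_ring = 33 + 2·12 = 57
33(ω_s−ω_c) = −57(ω_r−ω_c),  ω_s=0, ω_r=1
33(0−ω_c) = −57(1−ω_c)  ⇒  90ω_c = 57  ⇒  ω_c = 19/30
ω_c/ω_r = 19/30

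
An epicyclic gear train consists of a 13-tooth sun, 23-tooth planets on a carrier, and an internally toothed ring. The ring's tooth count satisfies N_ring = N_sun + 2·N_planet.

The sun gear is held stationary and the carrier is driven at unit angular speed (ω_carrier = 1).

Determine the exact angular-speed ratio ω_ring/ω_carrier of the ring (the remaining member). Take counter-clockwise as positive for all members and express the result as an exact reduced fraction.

N_ring = 13 + 2·23 = 59
13(ω_s−ω_c) = −59(ω_r−ω_c),  ω_s=0, ω_c=1
ω_r = 1 − (13/59)(0−1) = 72/59
ω_r/ω_c = 72/59

72/59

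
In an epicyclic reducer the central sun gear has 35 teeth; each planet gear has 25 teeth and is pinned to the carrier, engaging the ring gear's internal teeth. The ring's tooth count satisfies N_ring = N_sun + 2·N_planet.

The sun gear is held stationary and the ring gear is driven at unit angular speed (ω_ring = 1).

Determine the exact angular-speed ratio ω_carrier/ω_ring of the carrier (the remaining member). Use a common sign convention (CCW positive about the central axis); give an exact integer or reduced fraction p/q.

N_ring = 35 + 2·25 = 85
35(ω_s−ω_c) = −85(ω_r−ω_c),  ω_s=0, ω_r=1
35(0−ω_c) = −85(1−ω_c)  ⇒  120ω_c = 85  ⇒  ω_c = 17/24
ω_c/ω_r = 17/24

17/24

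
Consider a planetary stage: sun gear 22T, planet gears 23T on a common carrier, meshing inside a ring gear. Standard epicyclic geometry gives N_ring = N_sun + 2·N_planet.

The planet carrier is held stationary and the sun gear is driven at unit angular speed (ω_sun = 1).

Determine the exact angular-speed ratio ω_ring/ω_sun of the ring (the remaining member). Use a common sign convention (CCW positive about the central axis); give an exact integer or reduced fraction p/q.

N_ring = 22 + 2·23 = 68
22(ω_s−ω_c) = −68(ω_r−ω_c),  ω_c=0, ω_s=1
ω_r = 0 − (22/68)(1−0) = -11/34
ω_r/ω_s = -11/34

-11/34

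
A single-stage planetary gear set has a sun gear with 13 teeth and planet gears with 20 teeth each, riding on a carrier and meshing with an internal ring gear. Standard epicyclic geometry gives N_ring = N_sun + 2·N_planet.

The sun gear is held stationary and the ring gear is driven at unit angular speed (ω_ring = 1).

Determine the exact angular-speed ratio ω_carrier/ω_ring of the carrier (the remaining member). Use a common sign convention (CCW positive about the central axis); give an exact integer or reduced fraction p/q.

53/66

N_ring = 13 + 2·20 = 53
13(ω_s−ω_c) = −53(ω_r−ω_c),  ω_s=0, ω_r=1
13(0−ω_c) = −53(1−ω_c)  ⇒  66ω_c = 53  ⇒  ω_c = 53/66
ω_c/ω_r = 53/66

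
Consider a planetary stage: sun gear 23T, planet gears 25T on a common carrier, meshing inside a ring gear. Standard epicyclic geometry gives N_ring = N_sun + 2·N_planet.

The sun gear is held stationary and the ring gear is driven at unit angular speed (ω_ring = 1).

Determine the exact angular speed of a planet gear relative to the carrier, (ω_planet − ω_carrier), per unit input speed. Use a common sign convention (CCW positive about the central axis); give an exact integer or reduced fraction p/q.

N_ring = 23 + 2·25 = 73
23(ω_s−ω_c) = −73(ω_r−ω_c),  ω_s=0, ω_r=1
23(0−ω_c) = −73(1−ω_c)  ⇒  96ω_c = 73  ⇒  ω_c = 73/96
sun–planet: 23·(0−73/96) = −25·(ω_p−ω_c)  ⇒  ω_p−ω_c = −(23/25)·(-73/96) = 1679/2400

1679/2400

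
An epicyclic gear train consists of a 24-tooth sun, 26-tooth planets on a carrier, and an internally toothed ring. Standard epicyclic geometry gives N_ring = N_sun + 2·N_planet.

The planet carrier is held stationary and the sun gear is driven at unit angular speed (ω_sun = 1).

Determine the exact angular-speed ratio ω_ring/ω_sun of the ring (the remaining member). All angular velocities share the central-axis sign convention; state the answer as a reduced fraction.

N_ring = 24 + 2·26 = 76
24(ω_s−ω_c) = −76(ω_r−ω_c),  ω_c=0, ω_s=1
ω_r = 0 − (24/76)(1−0) = -6/19
ω_r/ω_s = -6/19

-6/19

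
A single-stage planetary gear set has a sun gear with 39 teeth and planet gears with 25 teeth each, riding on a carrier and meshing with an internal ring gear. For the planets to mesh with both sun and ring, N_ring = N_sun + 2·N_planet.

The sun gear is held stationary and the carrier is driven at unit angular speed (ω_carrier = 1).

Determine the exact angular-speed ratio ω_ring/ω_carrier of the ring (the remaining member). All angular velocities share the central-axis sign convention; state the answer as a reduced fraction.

N_ring = 39 + 2·25 = 89
39(ω_s−ω_c) = −89(ω_r−ω_c),  ω_s=0, ω_c=1
ω_r = 1 − (39/89)(0−1) = 128/89
ω_r/ω_c = 128/89

128/89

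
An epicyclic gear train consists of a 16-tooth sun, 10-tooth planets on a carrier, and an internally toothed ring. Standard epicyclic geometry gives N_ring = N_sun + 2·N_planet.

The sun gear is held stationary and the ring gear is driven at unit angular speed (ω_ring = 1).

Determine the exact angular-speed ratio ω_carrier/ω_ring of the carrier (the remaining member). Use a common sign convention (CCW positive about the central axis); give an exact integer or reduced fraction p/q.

9/13

N_ring = 16 + 2·10 = 36
16(ω_s−ω_c) = −36(ω_r−ω_c),  ω_s=0, ω_r=1
16(0−ω_c) = −36(1−ω_c)  ⇒  52ω_c = 36  ⇒  ω_c = 9/13
ω_c/ω_r = 9/13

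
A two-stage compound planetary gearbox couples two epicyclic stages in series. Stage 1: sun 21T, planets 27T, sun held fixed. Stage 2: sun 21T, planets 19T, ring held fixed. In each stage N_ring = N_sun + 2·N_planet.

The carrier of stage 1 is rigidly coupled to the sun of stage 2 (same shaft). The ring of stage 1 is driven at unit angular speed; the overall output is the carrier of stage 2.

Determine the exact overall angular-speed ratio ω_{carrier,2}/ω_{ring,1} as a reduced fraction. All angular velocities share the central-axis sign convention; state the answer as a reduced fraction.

Stage 1: N_ring = 21 + 2·27 = 75
Stage 1: 21(ω_s−ω_c) = −75(ω_r−ω_c),  ω_s=0, ω_r=1
Stage 1: 21(0−ω_c) = −75(1−ω_c)  ⇒  96ω_c = 75  ⇒  ω_c = 25/32
  ⇒ ω_c¹/ω_r¹ = 25/32
Stage 2: N_ring = 21 + 2·19 = 59
Stage 2: 21(ω_s−ω_c) = −59(ω_r−ω_c),  ω_r=0, ω_s=1
Stage 2: 21(1−ω_c) = −59(0−ω_c)  ⇒  80ω_c = 21  ⇒  ω_c = 21/80
  ⇒ ω_c²/ω_s² = 21/80
Coupling ω_s² = ω_c¹ ⇒ overall = 25/32 × 21/80 = 105/512

105/512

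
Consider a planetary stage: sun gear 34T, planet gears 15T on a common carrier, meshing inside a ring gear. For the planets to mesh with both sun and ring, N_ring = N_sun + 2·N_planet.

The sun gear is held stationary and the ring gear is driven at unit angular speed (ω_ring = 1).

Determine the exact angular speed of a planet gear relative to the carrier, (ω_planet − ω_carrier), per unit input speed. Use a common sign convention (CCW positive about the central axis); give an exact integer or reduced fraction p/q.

N_ring = 34 + 2·15 = 64
34(ω_s−ω_c) = −64(ω_r−ω_c),  ω_s=0, ω_r=1
34(0−ω_c) = −64(1−ω_c)  ⇒  98ω_c = 64  ⇒  ω_c = 32/49
sun–planet: 34·(0−32/49) = −15·(ω_p−ω_c)  ⇒  ω_p−ω_c = −(34/15)·(-32/49) = 1088/735

1088/735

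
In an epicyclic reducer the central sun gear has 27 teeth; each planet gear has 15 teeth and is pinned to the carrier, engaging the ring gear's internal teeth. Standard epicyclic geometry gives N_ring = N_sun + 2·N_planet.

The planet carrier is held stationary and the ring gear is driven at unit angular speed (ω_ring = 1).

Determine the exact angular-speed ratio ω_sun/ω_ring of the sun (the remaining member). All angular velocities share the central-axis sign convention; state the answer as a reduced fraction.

N_ring = 27 + 2·15 = 57
27(ω_s−ω_c) = −57(ω_r−ω_c),  ω_c=0, ω_r=1
ω_s = 0 − (57/27)(1−0) = -19/9
ω_s/ω_r = -19/9

-19/9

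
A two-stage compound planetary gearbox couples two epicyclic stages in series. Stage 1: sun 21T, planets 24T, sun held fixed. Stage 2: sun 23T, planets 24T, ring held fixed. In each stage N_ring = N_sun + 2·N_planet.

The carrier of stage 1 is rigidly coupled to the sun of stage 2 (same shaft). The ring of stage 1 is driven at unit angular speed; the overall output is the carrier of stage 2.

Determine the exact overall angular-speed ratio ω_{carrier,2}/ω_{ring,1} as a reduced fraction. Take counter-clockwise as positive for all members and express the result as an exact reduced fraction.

529/2820

Stage 1: N_ring = 21 + 2·24 = 69
Stage 1: 21(ω_s−ω_c) = −69(ω_r−ω_c),  ω_s=0, ω_r=1
Stage 1: 21(0−ω_c) = −69(1−ω_c)  ⇒  90ω_c = 69  ⇒  ω_c = 23/30
  ⇒ ω_c¹/ω_r¹ = 23/30
Stage 2: N_ring = 23 + 2·24 = 71
Stage 2: 23(ω_s−ω_c) = −71(ω_r−ω_c),  ω_r=0, ω_s=1
Stage 2: 23(1−ω_c) = −71(0−ω_c)  ⇒  94ω_c = 23  ⇒  ω_c = 23/94
  ⇒ ω_c²/ω_s² = 23/94
Coupling ω_s² = ω_c¹ ⇒ overall = 23/30 × 23/94 = 529/2820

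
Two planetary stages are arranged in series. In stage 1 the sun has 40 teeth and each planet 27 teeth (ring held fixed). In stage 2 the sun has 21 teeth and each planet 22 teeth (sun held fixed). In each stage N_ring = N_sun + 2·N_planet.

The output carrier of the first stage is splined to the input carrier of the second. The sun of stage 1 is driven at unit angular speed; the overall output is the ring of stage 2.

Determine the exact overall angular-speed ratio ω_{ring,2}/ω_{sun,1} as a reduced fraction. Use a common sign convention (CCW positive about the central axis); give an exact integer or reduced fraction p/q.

Stage 1: N_ring = 40 + 2·27 = 94
Stage 1: 40(ω_s−ω_c) = −94(ω_r−ω_c),  ω_r=0, ω_s=1
Stage 1: 40(1−ω_c) = −94(0−ω_c)  ⇒  134ω_c = 40  ⇒  ω_c = 20/67
  ⇒ ω_c¹/ω_s¹ = 20/67
Stage 2: N_ring = 21 + 2·22 = 65
Stage 2: 21(ω_s−ω_c) = −65(ω_r−ω_c),  ω_s=0, ω_c=1
Stage 2: ω_r = 1 − (21/65)(0−1) = 86/65
  ⇒ ω_r²/ω_c² = 86/65
Coupling ω_c² = ω_c¹ ⇒ overall = 20/67 × 86/65 = 344/871

344/871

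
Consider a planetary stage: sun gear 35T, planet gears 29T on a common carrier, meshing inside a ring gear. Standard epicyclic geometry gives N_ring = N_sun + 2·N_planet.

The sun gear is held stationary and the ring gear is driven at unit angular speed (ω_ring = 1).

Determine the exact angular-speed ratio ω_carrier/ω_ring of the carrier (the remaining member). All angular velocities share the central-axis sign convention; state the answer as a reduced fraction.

93/128

N_ring = 35 + 2·29 = 93
35(ω_s−ω_c) = −93(ω_r−ω_c),  ω_s=0, ω_r=1
35(0−ω_c) = −93(1−ω_c)  ⇒  128ω_c = 93  ⇒  ω_c = 93/128
ω_c/ω_r = 93/128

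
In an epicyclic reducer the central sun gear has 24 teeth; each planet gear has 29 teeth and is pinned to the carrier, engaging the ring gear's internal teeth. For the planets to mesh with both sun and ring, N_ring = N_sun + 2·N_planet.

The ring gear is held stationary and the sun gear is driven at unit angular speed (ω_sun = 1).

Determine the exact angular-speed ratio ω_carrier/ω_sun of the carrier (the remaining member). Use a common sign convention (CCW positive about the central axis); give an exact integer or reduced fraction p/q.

12/53

N_ring = 24 + 2·29 = 82
24(ω_s−ω_c) = −82(ω_r−ω_c),  ω_r=0, ω_s=1
24(1−ω_c) = −82(0−ω_c)  ⇒  106ω_c = 24  ⇒  ω_c = 12/53
ω_c/ω_s = 12/53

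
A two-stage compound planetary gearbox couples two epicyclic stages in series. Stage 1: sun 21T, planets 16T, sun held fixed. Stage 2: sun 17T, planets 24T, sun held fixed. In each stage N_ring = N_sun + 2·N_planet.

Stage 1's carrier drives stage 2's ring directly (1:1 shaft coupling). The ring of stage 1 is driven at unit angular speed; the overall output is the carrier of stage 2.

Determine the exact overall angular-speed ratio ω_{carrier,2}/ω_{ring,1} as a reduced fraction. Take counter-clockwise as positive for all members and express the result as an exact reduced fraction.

Stage 1: N_ring = 21 + 2·16 = 53
Stage 1: 21(ω_s−ω_c) = −53(ω_r−ω_c),  ω_s=0, ω_r=1
Stage 1: 21(0−ω_c) = −53(1−ω_c)  ⇒  74ω_c = 53  ⇒  ω_c = 53/74
  ⇒ ω_c¹/ω_r¹ = 53/74
Stage 2: N_ring = 17 + 2·24 = 65
Stage 2: 17(ω_s−ω_c) = −65(ω_r−ω_c),  ω_s=0, ω_r=1
Stage 2: 17(0−ω_c) = −65(1−ω_c)  ⇒  82ω_c = 65  ⇒  ω_c = 65/82
  ⇒ ω_c²/ω_r² = 65/82
Coupling ω_r² = ω_c¹ ⇒ overall = 53/74 × 65/82 = 3445/6068

3445/6068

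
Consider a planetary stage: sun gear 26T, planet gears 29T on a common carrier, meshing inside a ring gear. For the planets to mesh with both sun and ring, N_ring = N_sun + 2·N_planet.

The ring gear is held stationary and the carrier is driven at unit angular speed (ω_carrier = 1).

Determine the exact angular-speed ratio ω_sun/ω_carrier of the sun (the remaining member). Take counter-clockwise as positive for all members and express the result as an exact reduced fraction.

55/13

N_ring = 26 + 2·29 = 84
26(ω_s−ω_c) = −84(ω_r−ω_c),  ω_r=0, ω_c=1
ω_s = 1 − (84/26)(0−1) = 55/13
ω_s/ω_c = 55/13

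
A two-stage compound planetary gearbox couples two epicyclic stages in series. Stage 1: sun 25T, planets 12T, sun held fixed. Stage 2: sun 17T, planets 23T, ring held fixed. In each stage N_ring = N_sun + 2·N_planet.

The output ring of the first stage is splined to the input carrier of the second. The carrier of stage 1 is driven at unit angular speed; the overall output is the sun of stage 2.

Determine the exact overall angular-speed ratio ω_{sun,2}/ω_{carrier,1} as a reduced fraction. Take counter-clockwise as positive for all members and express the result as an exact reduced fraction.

5920/833

Stage 1: N_ring = 25 + 2·12 = 49
Stage 1: 25(ω_s−ω_c) = −49(ω_r−ω_c),  ω_s=0, ω_c=1
Stage 1: ω_r = 1 − (25/49)(0−1) = 74/49
  ⇒ ω_r¹/ω_c¹ = 74/49
Stage 2: N_ring = 17 + 2·23 = 63
Stage 2: 17(ω_s−ω_c) = −63(ω_r−ω_c),  ω_r=0, ω_c=1
Stage 2: ω_s = 1 − (63/17)(0−1) = 80/17
  ⇒ ω_s²/ω_c² = 80/17
Coupling ω_c² = ω_r¹ ⇒ overall = 74/49 × 80/17 = 5920/833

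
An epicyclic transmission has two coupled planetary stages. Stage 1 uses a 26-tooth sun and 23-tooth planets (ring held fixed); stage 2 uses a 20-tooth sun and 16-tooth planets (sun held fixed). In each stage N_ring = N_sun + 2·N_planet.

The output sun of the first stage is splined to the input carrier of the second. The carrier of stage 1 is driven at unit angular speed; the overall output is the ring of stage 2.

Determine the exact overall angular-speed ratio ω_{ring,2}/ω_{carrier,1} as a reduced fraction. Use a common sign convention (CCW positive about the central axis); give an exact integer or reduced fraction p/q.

882/169

Stage 1: N_ring = 26 + 2·23 = 72
Stage 1: 26(ω_s−ω_c) = −72(ω_r−ω_c),  ω_r=0, ω_c=1
Stage 1: ω_s = 1 − (72/26)(0−1) = 49/13
  ⇒ ω_s¹/ω_c¹ = 49/13
Stage 2: N_ring = 20 + 2·16 = 52
Stage 2: 20(ω_s−ω_c) = −52(ω_r−ω_c),  ω_s=0, ω_c=1
Stage 2: ω_r = 1 − (20/52)(0−1) = 18/13
  ⇒ ω_r²/ω_c² = 18/13
Coupling ω_c² = ω_s¹ ⇒ overall = 49/13 × 18/13 = 882/169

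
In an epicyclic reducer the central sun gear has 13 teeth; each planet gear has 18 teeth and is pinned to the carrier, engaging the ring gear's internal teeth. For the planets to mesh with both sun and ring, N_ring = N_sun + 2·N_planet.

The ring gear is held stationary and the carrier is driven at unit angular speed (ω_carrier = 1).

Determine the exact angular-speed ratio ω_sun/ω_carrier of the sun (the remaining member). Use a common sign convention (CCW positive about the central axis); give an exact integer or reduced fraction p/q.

62/13

N_ring = 13 + 2·18 = 49
13(ω_s−ω_c) = −49(ω_r−ω_c),  ω_r=0, ω_c=1
ω_s = 1 − (49/13)(0−1) = 62/13
ω_s/ω_c = 62/13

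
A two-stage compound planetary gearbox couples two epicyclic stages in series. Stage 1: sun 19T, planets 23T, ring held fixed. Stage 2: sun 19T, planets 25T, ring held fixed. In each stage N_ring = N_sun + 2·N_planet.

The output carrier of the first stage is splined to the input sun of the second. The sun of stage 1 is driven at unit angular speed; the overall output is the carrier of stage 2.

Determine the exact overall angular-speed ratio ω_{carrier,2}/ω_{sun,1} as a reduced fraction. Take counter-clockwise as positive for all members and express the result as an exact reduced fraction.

361/7392

Stage 1: N_ring = 19 + 2·23 = 65
Stage 1: 19(ω_s−ω_c) = −65(ω_r−ω_c),  ω_r=0, ω_s=1
Stage 1: 19(1−ω_c) = −65(0−ω_c)  ⇒  84ω_c = 19  ⇒  ω_c = 19/84
  ⇒ ω_c¹/ω_s¹ = 19/84
Stage 2: N_ring = 19 + 2·25 = 69
Stage 2: 19(ω_s−ω_c) = −69(ω_r−ω_c),  ω_r=0, ω_s=1
Stage 2: 19(1−ω_c) = −69(0−ω_c)  ⇒  88ω_c = 19  ⇒  ω_c = 19/88
  ⇒ ω_c²/ω_s² = 19/88
Coupling ω_s² = ω_c¹ ⇒ overall = 19/84 × 19/88 = 361/7392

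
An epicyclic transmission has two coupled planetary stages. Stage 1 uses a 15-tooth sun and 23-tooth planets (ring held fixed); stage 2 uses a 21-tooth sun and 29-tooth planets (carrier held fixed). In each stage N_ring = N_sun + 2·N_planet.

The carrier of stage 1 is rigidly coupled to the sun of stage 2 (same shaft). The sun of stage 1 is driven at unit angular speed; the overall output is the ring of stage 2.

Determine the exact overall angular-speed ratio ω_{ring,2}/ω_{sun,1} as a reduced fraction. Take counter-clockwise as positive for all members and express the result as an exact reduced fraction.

Stage 1: N_ring = 15 + 2·23 = 61
Stage 1: 15(ω_s−ω_c) = −61(ω_r−ω_c),  ω_r=0, ω_s=1
Stage 1: 15(1−ω_c) = −61(0−ω_c)  ⇒  76ω_c = 15  ⇒  ω_c = 15/76
  ⇒ ω_c¹/ω_s¹ = 15/76
Stage 2: N_ring = 21 + 2·29 = 79
Stage 2: 21(ω_s−ω_c) = −79(ω_r−ω_c),  ω_c=0, ω_s=1
Stage 2: ω_r = 0 − (21/79)(1−0) = -21/79
  ⇒ ω_r²/ω_s² = -21/79
Coupling ω_s² = ω_c¹ ⇒ overall = 15/76 × -21/79 = -315/6004

-315/6004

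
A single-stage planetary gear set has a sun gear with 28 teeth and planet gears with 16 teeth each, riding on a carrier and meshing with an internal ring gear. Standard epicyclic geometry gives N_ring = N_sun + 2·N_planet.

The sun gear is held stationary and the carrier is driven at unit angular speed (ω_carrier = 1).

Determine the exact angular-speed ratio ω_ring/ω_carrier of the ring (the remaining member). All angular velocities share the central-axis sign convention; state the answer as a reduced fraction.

22/15

N_ring = 28 + 2·16 = 60
28(ω_s−ω_c) = −60(ω_r−ω_c),  ω_s=0, ω_c=1
ω_r = 1 − (28/60)(0−1) = 22/15
ω_r/ω_c = 22/15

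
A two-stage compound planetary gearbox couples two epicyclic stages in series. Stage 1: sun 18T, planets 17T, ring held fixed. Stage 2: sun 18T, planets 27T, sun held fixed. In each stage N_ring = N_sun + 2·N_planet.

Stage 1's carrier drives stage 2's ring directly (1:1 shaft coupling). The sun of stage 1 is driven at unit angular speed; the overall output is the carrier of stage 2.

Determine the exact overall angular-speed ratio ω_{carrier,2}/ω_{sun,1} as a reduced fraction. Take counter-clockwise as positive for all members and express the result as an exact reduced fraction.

Stage 1: N_ring = 18 + 2·17 = 52
Stage 1: 18(ω_s−ω_c) = −52(ω_r−ω_c),  ω_r=0, ω_s=1
Stage 1: 18(1−ω_c) = −52(0−ω_c)  ⇒  70ω_c = 18  ⇒  ω_c = 9/35
  ⇒ ω_c¹/ω_s¹ = 9/35
Stage 2: N_ring = 18 + 2·27 = 72
Stage 2: 18(ω_s−ω_c) = −72(ω_r−ω_c),  ω_s=0, ω_r=1
Stage 2: 18(0−ω_c) = −72(1−ω_c)  ⇒  90ω_c = 72  ⇒  ω_c = 4/5
  ⇒ ω_c²/ω_r² = 4/5
Coupling ω_r² = ω_c¹ ⇒ overall = 9/35 × 4/5 = 36/175

36/175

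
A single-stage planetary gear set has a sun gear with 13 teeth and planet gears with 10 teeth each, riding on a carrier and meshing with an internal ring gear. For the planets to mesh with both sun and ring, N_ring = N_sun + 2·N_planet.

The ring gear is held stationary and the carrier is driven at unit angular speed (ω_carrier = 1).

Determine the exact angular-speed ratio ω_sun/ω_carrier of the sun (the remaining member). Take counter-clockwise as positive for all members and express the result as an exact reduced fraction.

46/13

N_ring = 13 + 2·10 = 33
13(ω_s−ω_c) = −33(ω_r−ω_c),  ω_r=0, ω_c=1
ω_s = 1 − (33/13)(0−1) = 46/13
ω_s/ω_c = 46/13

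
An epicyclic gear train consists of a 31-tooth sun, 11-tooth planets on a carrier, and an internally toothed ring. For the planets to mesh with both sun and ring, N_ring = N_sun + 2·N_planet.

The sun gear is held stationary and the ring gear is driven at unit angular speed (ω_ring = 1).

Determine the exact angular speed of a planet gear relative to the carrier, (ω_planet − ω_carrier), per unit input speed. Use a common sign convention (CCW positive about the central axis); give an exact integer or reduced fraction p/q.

1643/924

N_ring = 31 + 2·11 = 53
31(ω_s−ω_c) = −53(ω_r−ω_c),  ω_s=0, ω_r=1
31(0−ω_c) = −53(1−ω_c)  ⇒  84ω_c = 53  ⇒  ω_c = 53/84
sun–planet: 31·(0−53/84) = −11·(ω_p−ω_c)  ⇒  ω_p−ω_c = −(31/11)·(-53/84) = 1643/924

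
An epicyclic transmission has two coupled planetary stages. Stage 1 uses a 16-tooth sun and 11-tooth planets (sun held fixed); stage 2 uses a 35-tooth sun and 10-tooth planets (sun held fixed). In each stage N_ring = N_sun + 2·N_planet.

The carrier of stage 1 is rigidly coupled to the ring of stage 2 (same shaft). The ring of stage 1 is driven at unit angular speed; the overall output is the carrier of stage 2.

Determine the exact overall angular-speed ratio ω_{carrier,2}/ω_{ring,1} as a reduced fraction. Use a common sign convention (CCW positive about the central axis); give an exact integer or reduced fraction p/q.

209/486

Stage 1: N_ring = 16 + 2·11 = 38
Stage 1: 16(ω_s−ω_c) = −38(ω_r−ω_c),  ω_s=0, ω_r=1
Stage 1: 16(0−ω_c) = −38(1−ω_c)  ⇒  54ω_c = 38  ⇒  ω_c = 19/27
  ⇒ ω_c¹/ω_r¹ = 19/27
Stage 2: N_ring = 35 + 2·10 = 55
Stage 2: 35(ω_s−ω_c) = −55(ω_r−ω_c),  ω_s=0, ω_r=1
Stage 2: 35(0−ω_c) = −55(1−ω_c)  ⇒  90ω_c = 55  ⇒  ω_c = 11/18
  ⇒ ω_c²/ω_r² = 11/18
Coupling ω_r² = ω_c¹ ⇒ overall = 19/27 × 11/18 = 209/486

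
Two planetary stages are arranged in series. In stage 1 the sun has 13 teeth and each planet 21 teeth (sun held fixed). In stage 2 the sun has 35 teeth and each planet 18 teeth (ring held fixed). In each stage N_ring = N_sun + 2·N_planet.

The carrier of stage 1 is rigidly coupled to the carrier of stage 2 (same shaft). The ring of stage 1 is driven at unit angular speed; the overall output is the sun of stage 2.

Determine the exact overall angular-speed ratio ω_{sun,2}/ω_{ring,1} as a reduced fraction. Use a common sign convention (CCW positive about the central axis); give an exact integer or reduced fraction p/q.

Stage 1: N_ring = 13 + 2·21 = 55
Stage 1: 13(ω_s−ω_c) = −55(ω_r−ω_c),  ω_s=0, ω_r=1
Stage 1: 13(0−ω_c) = −55(1−ω_c)  ⇒  68ω_c = 55  ⇒  ω_c = 55/68
  ⇒ ω_c¹/ω_r¹ = 55/68
Stage 2: N_ring = 35 + 2·18 = 71
Stage 2: 35(ω_s−ω_c) = −71(ω_r−ω_c),  ω_r=0, ω_c=1
Stage 2: ω_s = 1 − (71/35)(0−1) = 106/35
  ⇒ ω_s²/ω_c² = 106/35
Coupling ω_c² = ω_c¹ ⇒ overall = 55/68 × 106/35 = 583/238

583/238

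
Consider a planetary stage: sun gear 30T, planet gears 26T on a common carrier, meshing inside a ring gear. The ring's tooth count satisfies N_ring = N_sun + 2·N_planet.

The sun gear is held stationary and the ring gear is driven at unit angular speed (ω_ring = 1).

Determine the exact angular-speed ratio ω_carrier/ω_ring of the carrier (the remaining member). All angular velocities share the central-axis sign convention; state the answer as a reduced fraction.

41/56

N_ring = 30 + 2·26 = 82
30(ω_s−ω_c) = −82(ω_r−ω_c),  ω_s=0, ω_r=1
30(0−ω_c) = −82(1−ω_c)  ⇒  112ω_c = 82  ⇒  ω_c = 41/56
ω_c/ω_r = 41/56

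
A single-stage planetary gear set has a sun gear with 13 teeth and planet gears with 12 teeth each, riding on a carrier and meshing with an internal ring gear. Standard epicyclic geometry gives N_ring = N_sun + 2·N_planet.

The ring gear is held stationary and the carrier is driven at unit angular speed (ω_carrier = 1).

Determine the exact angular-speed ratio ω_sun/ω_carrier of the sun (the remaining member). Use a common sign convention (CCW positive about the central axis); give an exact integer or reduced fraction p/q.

50/13

N_ring = 13 + 2·12 = 37
13(ω_s−ω_c) = −37(ω_r−ω_c),  ω_r=0, ω_c=1
ω_s = 1 − (37/13)(0−1) = 50/13
ω_s/ω_c = 50/13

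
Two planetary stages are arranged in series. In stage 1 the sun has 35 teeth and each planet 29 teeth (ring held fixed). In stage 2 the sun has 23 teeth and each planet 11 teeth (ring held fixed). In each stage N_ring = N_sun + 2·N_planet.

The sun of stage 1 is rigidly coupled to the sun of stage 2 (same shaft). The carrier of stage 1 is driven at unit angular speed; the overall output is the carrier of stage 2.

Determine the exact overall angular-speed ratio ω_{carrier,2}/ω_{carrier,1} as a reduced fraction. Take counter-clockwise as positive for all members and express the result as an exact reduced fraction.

736/595

Stage 1: N_ring = 35 + 2·29 = 93
Stage 1: 35(ω_s−ω_c) = −93(ω_r−ω_c),  ω_r=0, ω_c=1
Stage 1: ω_s = 1 − (93/35)(0−1) = 128/35
  ⇒ ω_s¹/ω_c¹ = 128/35
Stage 2: N_ring = 23 + 2·11 = 45
Stage 2: 23(ω_s−ω_c) = −45(ω_r−ω_c),  ω_r=0, ω_s=1
Stage 2: 23(1−ω_c) = −45(0−ω_c)  ⇒  68ω_c = 23  ⇒  ω_c = 23/68
  ⇒ ω_c²/ω_s² = 23/68
Coupling ω_s² = ω_s¹ ⇒ overall = 128/35 × 23/68 = 736/595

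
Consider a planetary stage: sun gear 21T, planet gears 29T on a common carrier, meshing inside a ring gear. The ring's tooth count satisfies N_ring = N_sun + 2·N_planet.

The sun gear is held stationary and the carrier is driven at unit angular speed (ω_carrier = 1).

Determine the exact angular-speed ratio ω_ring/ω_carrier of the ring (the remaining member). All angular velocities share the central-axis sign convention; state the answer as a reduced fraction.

100/79

N_ring = 21 + 2·29 = 79
21(ω_s−ω_c) = −79(ω_r−ω_c),  ω_s=0, ω_c=1
ω_r = 1 − (21/79)(0−1) = 100/79
ω_r/ω_c = 100/79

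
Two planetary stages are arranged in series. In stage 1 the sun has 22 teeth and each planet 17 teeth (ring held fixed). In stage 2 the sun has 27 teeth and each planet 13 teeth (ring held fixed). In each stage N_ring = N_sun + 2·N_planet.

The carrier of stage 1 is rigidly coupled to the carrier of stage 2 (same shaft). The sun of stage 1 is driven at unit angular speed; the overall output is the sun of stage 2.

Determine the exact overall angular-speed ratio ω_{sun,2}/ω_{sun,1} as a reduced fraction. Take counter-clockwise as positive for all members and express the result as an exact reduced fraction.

Stage 1: N_ring = 22 + 2·17 = 56
Stage 1: 22(ω_s−ω_c) = −56(ω_r−ω_c),  ω_r=0, ω_s=1
Stage 1: 22(1−ω_c) = −56(0−ω_c)  ⇒  78ω_c = 22  ⇒  ω_c = 11/39
  ⇒ ω_c¹/ω_s¹ = 11/39
Stage 2: N_ring = 27 + 2·13 = 53
Stage 2: 27(ω_s−ω_c) = −53(ω_r−ω_c),  ω_r=0, ω_c=1
Stage 2: ω_s = 1 − (53/27)(0−1) = 80/27
  ⇒ ω_s²/ω_c² = 80/27
Coupling ω_c² = ω_c¹ ⇒ overall = 11/39 × 80/27 = 880/1053

880/1053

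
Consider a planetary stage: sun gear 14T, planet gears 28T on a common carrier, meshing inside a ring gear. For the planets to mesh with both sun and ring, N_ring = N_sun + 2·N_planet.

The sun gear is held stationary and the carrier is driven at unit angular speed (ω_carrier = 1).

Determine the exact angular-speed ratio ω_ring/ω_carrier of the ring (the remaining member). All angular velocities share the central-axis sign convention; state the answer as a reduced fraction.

6/5

N_ring = 14 + 2·28 = 70
14(ω_s−ω_c) = −70(ω_r−ω_c),  ω_s=0, ω_c=1
ω_r = 1 − (14/70)(0−1) = 6/5
ω_r/ω_c = 6/5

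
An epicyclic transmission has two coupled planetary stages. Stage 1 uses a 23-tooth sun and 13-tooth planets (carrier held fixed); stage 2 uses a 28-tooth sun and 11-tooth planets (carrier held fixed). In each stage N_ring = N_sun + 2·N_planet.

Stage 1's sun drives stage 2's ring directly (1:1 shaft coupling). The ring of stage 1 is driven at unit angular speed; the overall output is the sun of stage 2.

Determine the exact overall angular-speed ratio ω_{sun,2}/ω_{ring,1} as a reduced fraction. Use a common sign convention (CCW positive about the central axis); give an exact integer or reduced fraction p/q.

175/46

Stage 1: N_ring = 23 + 2·13 = 49
Stage 1: 23(ω_s−ω_c) = −49(ω_r−ω_c),  ω_c=0, ω_r=1
Stage 1: ω_s = 0 − (49/23)(1−0) = -49/23
  ⇒ ω_s¹/ω_r¹ = -49/23
Stage 2: N_ring = 28 + 2·11 = 50
Stage 2: 28(ω_s−ω_c) = −50(ω_r−ω_c),  ω_c=0, ω_r=1
Stage 2: ω_s = 0 − (50/28)(1−0) = -25/14
  ⇒ ω_s²/ω_r² = -25/14
Coupling ω_r² = ω_s¹ ⇒ overall = -49/23 × -25/14 = 175/46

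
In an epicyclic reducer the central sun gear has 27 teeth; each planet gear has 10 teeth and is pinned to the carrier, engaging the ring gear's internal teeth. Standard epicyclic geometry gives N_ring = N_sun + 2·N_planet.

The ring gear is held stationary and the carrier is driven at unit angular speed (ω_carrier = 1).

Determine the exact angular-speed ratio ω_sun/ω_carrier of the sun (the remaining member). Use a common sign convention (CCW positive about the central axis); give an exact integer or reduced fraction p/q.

N_ring = 27 + 2·10 = 47
27(ω_s−ω_c) = −47(ω_r−ω_c),  ω_r=0, ω_c=1
ω_s = 1 − (47/27)(0−1) = 74/27
ω_s/ω_c = 74/27

74/27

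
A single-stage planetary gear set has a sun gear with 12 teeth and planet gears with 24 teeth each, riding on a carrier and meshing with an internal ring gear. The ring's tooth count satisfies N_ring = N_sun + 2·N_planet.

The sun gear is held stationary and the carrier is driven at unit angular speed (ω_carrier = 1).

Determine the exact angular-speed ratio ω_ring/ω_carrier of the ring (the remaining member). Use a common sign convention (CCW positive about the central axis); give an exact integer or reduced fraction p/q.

6/5

N_ring = 12 + 2·24 = 60
12(ω_s−ω_c) = −60(ω_r−ω_c),  ω_s=0, ω_c=1
ω_r = 1 − (12/60)(0−1) = 6/5
ω_r/ω_c = 6/5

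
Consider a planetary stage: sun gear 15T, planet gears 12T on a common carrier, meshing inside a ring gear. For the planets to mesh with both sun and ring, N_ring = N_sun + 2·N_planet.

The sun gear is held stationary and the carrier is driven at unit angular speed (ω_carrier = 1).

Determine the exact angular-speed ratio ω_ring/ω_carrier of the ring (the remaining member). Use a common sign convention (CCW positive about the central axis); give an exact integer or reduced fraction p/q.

N_ring = 15 + 2·12 = 39
15(ω_s−ω_c) = −39(ω_r−ω_c),  ω_s=0, ω_c=1
ω_r = 1 − (15/39)(0−1) = 18/13
ω_r/ω_c = 18/13

18/13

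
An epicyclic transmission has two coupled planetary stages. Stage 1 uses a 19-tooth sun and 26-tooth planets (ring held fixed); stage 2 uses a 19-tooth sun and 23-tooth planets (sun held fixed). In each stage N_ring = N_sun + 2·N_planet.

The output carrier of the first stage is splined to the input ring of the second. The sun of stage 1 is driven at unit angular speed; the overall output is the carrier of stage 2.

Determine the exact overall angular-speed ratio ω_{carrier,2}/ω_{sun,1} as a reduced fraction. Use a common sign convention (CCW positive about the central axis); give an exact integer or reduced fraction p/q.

247/1512

Stage 1: N_ring = 19 + 2·26 = 71
Stage 1: 19(ω_s−ω_c) = −71(ω_r−ω_c),  ω_r=0, ω_s=1
Stage 1: 19(1−ω_c) = −71(0−ω_c)  ⇒  90ω_c = 19  ⇒  ω_c = 19/90
  ⇒ ω_c¹/ω_s¹ = 19/90
Stage 2: N_ring = 19 + 2·23 = 65
Stage 2: 19(ω_s−ω_c) = −65(ω_r−ω_c),  ω_s=0, ω_r=1
Stage 2: 19(0−ω_c) = −65(1−ω_c)  ⇒  84ω_c = 65  ⇒  ω_c = 65/84
  ⇒ ω_c²/ω_r² = 65/84
Coupling ω_r² = ω_c¹ ⇒ overall = 19/90 × 65/84 = 247/1512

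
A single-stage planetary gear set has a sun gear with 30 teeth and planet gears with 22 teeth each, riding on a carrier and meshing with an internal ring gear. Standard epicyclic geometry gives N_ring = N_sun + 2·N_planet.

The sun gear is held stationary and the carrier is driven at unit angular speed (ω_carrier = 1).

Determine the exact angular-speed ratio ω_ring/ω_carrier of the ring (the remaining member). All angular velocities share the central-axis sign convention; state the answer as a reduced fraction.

52/37

N_ring = 30 + 2·22 = 74
30(ω_s−ω_c) = −74(ω_r−ω_c),  ω_s=0, ω_c=1
ω_r = 1 − (30/74)(0−1) = 52/37
ω_r/ω_c = 52/37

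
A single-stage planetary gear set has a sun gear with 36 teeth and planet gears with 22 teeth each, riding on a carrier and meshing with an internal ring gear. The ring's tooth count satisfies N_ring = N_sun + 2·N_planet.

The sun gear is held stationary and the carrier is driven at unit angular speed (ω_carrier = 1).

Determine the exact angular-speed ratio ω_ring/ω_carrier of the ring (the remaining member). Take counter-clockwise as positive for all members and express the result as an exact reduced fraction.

N_ring = 36 + 2·22 = 80
36(ω_s−ω_c) = −80(ω_r−ω_c),  ω_s=0, ω_c=1
ω_r = 1 − (36/80)(0−1) = 29/20
ω_r/ω_c = 29/20

29/20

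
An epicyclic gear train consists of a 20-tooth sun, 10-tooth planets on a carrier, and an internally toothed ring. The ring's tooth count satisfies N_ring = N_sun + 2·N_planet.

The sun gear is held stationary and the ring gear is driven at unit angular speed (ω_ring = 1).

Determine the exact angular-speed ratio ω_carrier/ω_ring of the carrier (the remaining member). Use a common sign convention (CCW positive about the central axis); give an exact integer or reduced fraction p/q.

N_ring = 20 + 2·10 = 40
20(ω_s−ω_c) = −40(ω_r−ω_c),  ω_s=0, ω_r=1
20(0−ω_c) = −40(1−ω_c)  ⇒  60ω_c = 40  ⇒  ω_c = 2/3
ω_c/ω_r = 2/3

2/3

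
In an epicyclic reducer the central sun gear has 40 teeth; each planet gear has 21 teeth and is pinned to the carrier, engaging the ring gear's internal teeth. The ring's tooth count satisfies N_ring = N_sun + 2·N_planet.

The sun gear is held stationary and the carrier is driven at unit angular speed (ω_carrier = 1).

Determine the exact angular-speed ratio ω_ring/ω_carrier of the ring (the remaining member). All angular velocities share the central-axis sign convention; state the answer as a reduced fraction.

61/41

N_ring = 40 + 2·21 = 82
40(ω_s−ω_c) = −82(ω_r−ω_c),  ω_s=0, ω_c=1
ω_r = 1 − (40/82)(0−1) = 61/41
ω_r/ω_c = 61/41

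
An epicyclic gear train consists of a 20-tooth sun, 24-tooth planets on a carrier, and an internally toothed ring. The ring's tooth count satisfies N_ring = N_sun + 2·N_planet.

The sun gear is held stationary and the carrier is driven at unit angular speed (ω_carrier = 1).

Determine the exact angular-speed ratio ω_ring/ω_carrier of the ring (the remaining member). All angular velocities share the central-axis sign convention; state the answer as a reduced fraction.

N_ring = 20 + 2·24 = 68
20(ω_s−ω_c) = −68(ω_r−ω_c),  ω_s=0, ω_c=1
ω_r = 1 − (20/68)(0−1) = 22/17
ω_r/ω_c = 22/17

22/17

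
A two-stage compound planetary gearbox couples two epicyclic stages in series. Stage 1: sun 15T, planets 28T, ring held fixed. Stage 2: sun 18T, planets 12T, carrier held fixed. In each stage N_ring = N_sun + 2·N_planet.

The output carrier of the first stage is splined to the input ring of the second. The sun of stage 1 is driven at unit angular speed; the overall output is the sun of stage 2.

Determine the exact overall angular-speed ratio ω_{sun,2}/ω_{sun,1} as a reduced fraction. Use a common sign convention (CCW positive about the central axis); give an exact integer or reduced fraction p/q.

Stage 1: N_ring = 15 + 2·28 = 71
Stage 1: 15(ω_s−ω_c) = −71(ω_r−ω_c),  ω_r=0, ω_s=1
Stage 1: 15(1−ω_c) = −71(0−ω_c)  ⇒  86ω_c = 15  ⇒  ω_c = 15/86
  ⇒ ω_c¹/ω_s¹ = 15/86
Stage 2: N_ring = 18 + 2·12 = 42
Stage 2: 18(ω_s−ω_c) = −42(ω_r−ω_c),  ω_c=0, ω_r=1
Stage 2: ω_s = 0 − (42/18)(1−0) = -7/3
  ⇒ ω_s²/ω_r² = -7/3
Coupling ω_r² = ω_c¹ ⇒ overall = 15/86 × -7/3 = -35/86

-35/86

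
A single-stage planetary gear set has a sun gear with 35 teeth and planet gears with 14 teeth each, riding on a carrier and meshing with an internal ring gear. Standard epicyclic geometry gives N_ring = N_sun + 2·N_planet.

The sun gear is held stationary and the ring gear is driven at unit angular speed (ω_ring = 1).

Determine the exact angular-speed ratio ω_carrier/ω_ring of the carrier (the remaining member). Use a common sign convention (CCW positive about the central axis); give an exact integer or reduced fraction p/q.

9/14

N_ring = 35 + 2·14 = 63
35(ω_s−ω_c) = −63(ω_r−ω_c),  ω_s=0, ω_r=1
35(0−ω_c) = −63(1−ω_c)  ⇒  98ω_c = 63  ⇒  ω_c = 9/14
ω_c/ω_r = 9/14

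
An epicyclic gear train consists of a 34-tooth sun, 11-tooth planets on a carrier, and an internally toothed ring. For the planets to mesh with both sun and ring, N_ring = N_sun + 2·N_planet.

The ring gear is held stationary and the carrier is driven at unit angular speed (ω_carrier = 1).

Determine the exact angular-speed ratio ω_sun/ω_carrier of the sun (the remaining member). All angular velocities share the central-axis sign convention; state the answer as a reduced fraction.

N_ring = 34 + 2·11 = 56
34(ω_s−ω_c) = −56(ω_r−ω_c),  ω_r=0, ω_c=1
ω_s = 1 − (56/34)(0−1) = 45/17
ω_s/ω_c = 45/17

45/17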